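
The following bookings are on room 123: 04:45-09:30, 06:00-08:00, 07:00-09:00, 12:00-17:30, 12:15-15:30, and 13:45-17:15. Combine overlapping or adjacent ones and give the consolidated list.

04:45–09:30, 12:00–17:30

06:00–08:00 overlaps/touches 04:45–09:30 → extend to 04:45–09:30.
07:00–09:00 overlaps/touches 04:45–09:30 → extend to 04:45–09:30.
12:00–17:30 is disjoint → start new block.
12:15–15:30 overlaps/touches 12:00–17:30 → extend to 12:00–17:30.
13:45–17:15 overlaps/touches 12:00–17:30 → extend to 12:00–17:30.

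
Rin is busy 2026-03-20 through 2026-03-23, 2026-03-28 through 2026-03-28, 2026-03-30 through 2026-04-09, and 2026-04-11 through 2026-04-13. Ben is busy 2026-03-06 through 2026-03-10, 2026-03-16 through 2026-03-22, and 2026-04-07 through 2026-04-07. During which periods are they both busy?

2026-03-20 through 2026-03-23 ∩ B → 2026-03-20 through 2026-03-22.
2026-03-28 through 2026-03-28 meets no B interval.
2026-03-30 through 2026-04-09 ∩ B → 2026-04-07 through 2026-04-07.
2026-04-11 through 2026-04-13 meets no B interval.

2026-03-20 through 2026-03-22, 2026-04-07 through 2026-04-07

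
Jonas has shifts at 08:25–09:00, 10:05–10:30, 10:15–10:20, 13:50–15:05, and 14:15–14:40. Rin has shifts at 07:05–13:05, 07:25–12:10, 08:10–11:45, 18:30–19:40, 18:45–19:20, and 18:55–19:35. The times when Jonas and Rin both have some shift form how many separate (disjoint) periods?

First set merges to 08:25–09:00, 10:05–10:30, 13:50–15:05.
Second set merges to 07:05–13:05, 18:30–19:40.
A ∩ B = 08:25–09:00, 10:05–10:30.
That is 2 disjoint pieces.

2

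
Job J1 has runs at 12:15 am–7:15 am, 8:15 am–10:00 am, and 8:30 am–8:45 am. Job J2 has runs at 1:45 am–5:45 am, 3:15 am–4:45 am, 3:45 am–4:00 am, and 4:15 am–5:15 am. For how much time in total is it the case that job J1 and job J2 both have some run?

4 h

A, merged: 12:15 am–7:15 am, 8:15 am–10:00 am.
B, merged: 1:45 am–5:45 am.
A ∩ B = 1:45 am–5:45 am.
Total: 4 h.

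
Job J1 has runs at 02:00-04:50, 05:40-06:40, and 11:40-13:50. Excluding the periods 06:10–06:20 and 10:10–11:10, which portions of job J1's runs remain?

02:00-04:50, 05:40-06:10, 06:20-06:40, 11:40-13:50

02:00-04:50: nothing removed.
05:40-06:40 \ B = 05:40-06:10, 06:20-06:40.
11:40-13:50: nothing removed.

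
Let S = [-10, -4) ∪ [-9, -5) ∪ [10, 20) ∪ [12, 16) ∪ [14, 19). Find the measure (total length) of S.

16

Merged: [-10, -4), [10, 20).
Lengths: 6 + 10 = 16.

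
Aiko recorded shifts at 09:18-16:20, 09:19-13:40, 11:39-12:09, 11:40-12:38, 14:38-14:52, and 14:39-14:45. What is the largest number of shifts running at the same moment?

4

Sweep endpoints in order; track running count of active intervals.
Peak of 4 reached at 11:40.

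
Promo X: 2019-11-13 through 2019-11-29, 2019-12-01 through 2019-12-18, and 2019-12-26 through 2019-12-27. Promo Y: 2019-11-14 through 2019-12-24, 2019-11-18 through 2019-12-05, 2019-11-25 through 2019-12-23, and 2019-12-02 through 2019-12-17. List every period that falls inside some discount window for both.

B, merged: 2019-11-14 through 2019-12-24.
2019-11-13 through 2019-11-29 meets the second set on 2019-11-14 through 2019-11-29.
2019-12-01 through 2019-12-18 meets the second set on 2019-12-01 through 2019-12-18.
2019-12-26 through 2019-12-27: no overlap with the second set.

2019-11-14 through 2019-11-29, 2019-12-01 through 2019-12-18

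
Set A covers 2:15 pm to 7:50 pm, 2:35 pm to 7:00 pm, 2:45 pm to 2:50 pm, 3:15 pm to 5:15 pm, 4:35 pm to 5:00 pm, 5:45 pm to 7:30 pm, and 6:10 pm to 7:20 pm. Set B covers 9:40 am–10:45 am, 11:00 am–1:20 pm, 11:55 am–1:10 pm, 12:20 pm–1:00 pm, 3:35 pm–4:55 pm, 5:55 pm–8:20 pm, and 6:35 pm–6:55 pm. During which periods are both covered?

3:35 pm-4:55 pm, 5:55 pm-7:50 pm

First set merges to 2:15 pm-7:50 pm.
Second set merges to 9:40 am-10:45 am, 11:00 am-1:20 pm, 3:35 pm-4:55 pm, 5:55 pm-8:20 pm.
2:15 pm-7:50 pm ∩ B → 3:35 pm-4:55 pm, 5:55 pm-7:50 pm.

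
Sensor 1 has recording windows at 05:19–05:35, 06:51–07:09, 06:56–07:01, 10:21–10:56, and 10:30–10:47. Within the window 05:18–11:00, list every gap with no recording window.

05:18-05:19, 05:35-06:51, 07:09-10:21, 10:56-11:00

Covered (merged): 05:19-05:35, 06:51-07:09, 10:21-10:56.
Complement within 05:18-11:00: 05:18-05:19, 05:35-06:51, 07:09-10:21, 10:56-11:00.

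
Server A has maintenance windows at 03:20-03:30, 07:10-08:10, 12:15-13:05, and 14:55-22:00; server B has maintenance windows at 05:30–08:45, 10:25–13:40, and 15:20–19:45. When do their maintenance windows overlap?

03:20–03:30 falls entirely outside B.
07:10–08:10 overlaps B on 07:10–08:10.
12:15–13:05 overlaps B on 12:15–13:05.
14:55–22:00 overlaps B on 15:20–19:45.

07:10–08:10, 12:15–13:05, 15:20–19:45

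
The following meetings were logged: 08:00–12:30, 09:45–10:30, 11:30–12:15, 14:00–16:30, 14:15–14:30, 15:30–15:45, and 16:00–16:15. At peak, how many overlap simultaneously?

2

Walk the sorted start/end points keeping a running depth.
The depth first hits 2 at 09:45.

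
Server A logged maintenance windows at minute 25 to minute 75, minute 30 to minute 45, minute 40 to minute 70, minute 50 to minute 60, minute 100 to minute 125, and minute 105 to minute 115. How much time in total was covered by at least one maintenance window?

75 minutes

Merged: minute 25 to minute 75, minute 100 to minute 125.
Lengths: 50 minutes + 25 minutes = 75 minutes.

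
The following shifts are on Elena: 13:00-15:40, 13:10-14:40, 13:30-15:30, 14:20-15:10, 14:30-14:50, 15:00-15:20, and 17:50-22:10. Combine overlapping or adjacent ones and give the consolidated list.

13:10-14:40 overlaps/touches 13:00-15:40 → extend to 13:00-15:40.
13:30-15:30 overlaps/touches 13:00-15:40 → extend to 13:00-15:40.
14:20-15:10 overlaps/touches 13:00-15:40 → extend to 13:00-15:40.
14:30-14:50 overlaps/touches 13:00-15:40 → extend to 13:00-15:40.
15:00-15:20 overlaps/touches 13:00-15:40 → extend to 13:00-15:40.
17:50-22:10 is disjoint → start new block.

13:00-15:40, 17:50-22:10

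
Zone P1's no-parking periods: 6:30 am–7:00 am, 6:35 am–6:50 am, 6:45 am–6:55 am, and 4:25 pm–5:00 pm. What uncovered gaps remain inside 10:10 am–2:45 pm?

The merged coverage is 6:30 am-7:00 am, 4:25 pm-5:00 pm.
Gaps within 10:10 am-2:45 pm: 10:10 am-2:45 pm.

10:10 am-2:45 pm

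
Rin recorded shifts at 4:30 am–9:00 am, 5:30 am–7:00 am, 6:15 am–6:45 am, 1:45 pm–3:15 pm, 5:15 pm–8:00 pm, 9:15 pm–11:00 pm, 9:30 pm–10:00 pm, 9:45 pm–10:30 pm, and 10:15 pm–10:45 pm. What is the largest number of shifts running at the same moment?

3

Sweep endpoints in order; track running count of active intervals.
Peak of 3 reached at 6:15 am.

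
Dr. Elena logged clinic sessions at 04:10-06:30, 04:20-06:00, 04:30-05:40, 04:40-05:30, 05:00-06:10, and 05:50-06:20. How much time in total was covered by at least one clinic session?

2 h 20 min

Merged: 04:10-06:30.
Length: 2 h 20 min.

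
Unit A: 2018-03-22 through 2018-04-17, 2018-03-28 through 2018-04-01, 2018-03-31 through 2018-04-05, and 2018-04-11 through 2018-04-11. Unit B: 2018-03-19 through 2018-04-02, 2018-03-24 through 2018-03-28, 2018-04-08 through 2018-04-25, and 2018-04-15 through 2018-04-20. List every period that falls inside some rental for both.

2018-03-22 through 2018-04-02, 2018-04-08 through 2018-04-17

First set merges to 2018-03-22 through 2018-04-17.
Second set merges to 2018-03-19 through 2018-04-02, 2018-04-08 through 2018-04-25.
2018-03-22 through 2018-04-17 ∩ B → 2018-03-22 through 2018-04-02, 2018-04-08 through 2018-04-17.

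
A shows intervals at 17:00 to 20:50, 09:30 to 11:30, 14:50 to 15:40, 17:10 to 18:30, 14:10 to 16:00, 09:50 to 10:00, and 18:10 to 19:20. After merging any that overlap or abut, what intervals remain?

Sort by start: 09:30-11:30, 09:50-10:00, 14:10-16:00, 14:50-15:40, 17:00-20:50, 17:10-18:30, 18:10-19:20.
09:50-10:00 overlaps/touches 09:30-11:30 → extend to 09:30-11:30.
14:10-16:00 is disjoint → start new block.
14:50-15:40 overlaps/touches 14:10-16:00 → extend to 14:10-16:00.
17:00-20:50 is disjoint → start new block.
17:10-18:30 overlaps/touches 17:00-20:50 → extend to 17:00-20:50.
18:10-19:20 overlaps/touches 17:00-20:50 → extend to 17:00-20:50.

09:30-11:30, 14:10-16:00, 17:00-20:50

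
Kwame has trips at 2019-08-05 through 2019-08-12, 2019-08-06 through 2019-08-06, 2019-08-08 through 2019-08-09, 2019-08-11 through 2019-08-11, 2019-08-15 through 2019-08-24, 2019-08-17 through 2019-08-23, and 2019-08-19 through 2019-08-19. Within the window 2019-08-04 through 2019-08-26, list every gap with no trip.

2019-08-04 through 2019-08-04, 2019-08-13 through 2019-08-14, 2019-08-25 through 2019-08-26

After merging, the occupied span is 2019-08-05 through 2019-08-12, 2019-08-15 through 2019-08-24.
Gaps within 2019-08-04 through 2019-08-26: 2019-08-04 through 2019-08-04, 2019-08-13 through 2019-08-14, 2019-08-25 through 2019-08-26.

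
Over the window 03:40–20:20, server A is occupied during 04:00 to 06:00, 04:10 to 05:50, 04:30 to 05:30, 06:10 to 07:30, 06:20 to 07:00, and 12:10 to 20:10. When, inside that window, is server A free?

Covered (merged): 04:00-06:00, 06:10-07:30, 12:10-20:10.
Complement within 03:40-20:20: 03:40-04:00, 06:00-06:10, 07:30-12:10, 20:10-20:20.

03:40-04:00, 06:00-06:10, 07:30-12:10, 20:10-20:20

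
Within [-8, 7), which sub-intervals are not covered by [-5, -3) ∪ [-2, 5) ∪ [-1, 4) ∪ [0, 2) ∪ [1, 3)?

[-8, -5) ∪ [-3, -2) ∪ [5, 7)

Covered (merged): [-5, -3), [-2, 5).
Complement within [-8, 7): [-8, -5), [-3, -2), [5, 7).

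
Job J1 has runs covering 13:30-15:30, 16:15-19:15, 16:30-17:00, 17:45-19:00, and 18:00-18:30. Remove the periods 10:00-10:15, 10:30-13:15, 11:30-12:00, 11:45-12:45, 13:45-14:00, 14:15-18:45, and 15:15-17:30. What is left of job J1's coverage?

13:30-13:45, 14:00-14:15, 18:45-19:15

Merge the first list: 13:30-15:30, 16:15-19:15.
Merge the second list: 10:00-10:15, 10:30-13:15, 13:45-14:00, 14:15-18:45.
13:30-15:30 \ B = 13:30-13:45, 14:00-14:15.
16:15-19:15 \ B = 18:45-19:15.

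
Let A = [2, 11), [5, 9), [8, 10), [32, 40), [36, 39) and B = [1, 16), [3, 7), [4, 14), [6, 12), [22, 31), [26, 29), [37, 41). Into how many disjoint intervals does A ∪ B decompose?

3

Merge the first list: [2, 11), [32, 40).
Merge the second list: [1, 16), [22, 31), [37, 41).
A ∪ B = [1, 16), [22, 31), [32, 41).
That is 3 disjoint pieces.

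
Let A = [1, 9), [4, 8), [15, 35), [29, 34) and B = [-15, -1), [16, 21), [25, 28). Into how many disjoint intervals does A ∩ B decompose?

First set merges to [1, 9), [15, 35).
A ∩ B = [16, 21), [25, 28).
That is 2 disjoint pieces.

2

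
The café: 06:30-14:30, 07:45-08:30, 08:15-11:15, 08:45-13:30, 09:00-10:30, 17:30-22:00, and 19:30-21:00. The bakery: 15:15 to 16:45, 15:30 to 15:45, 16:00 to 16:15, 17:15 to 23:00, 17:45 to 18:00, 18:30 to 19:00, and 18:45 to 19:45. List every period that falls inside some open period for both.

First set merges to 06:30-14:30, 17:30-22:00.
Second set merges to 15:15-16:45, 17:15-23:00.
06:30-14:30: no overlap with the second set.
17:30-22:00 meets the second set on 17:30-22:00.

17:30-22:00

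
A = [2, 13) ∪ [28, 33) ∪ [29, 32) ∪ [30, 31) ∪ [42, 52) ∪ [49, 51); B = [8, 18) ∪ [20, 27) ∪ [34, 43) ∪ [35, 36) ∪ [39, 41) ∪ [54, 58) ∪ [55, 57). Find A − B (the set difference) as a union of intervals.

[2, 8) ∪ [28, 33) ∪ [43, 52)

First set merges to [2, 13), [28, 33), [42, 52).
Second set merges to [8, 18), [20, 27), [34, 43), [54, 58).
[2, 13) with B removed leaves [2, 8).
[28, 33) is untouched.
[42, 52) with B removed leaves [43, 52).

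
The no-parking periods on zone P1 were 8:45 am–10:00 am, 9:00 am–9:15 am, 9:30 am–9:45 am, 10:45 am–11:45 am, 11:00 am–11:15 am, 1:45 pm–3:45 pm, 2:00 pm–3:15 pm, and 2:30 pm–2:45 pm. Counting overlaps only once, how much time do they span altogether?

4 h 15 min

Merged: 8:45 am–10:00 am, 10:45 am–11:45 am, 1:45 pm–3:45 pm.
Lengths: 1 h 15 min + 1 h + 2 h = 4 h 15 min.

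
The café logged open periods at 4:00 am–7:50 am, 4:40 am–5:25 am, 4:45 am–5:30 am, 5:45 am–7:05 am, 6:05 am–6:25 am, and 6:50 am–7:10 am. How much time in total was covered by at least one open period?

3 h 50 min

Merged: 4:00 am-7:50 am.
Length: 3 h 50 min.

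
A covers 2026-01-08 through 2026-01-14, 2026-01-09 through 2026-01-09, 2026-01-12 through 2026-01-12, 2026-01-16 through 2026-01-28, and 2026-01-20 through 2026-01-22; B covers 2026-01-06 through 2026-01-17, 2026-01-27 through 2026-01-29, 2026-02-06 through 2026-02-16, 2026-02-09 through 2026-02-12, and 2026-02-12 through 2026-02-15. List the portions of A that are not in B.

A, merged: 2026-01-08 through 2026-01-14, 2026-01-16 through 2026-01-28.
B, merged: 2026-01-06 through 2026-01-17, 2026-01-27 through 2026-01-29, 2026-02-06 through 2026-02-16.
2026-01-08 through 2026-01-14: entirely removed.
2026-01-16 through 2026-01-28 \ B = 2026-01-18 through 2026-01-26.

2026-01-18 through 2026-01-26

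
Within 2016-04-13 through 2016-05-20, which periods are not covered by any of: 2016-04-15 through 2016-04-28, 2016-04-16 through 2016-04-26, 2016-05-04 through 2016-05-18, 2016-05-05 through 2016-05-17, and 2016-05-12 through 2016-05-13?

After merging, the occupied span is 2016-04-15 through 2016-04-28, 2016-05-04 through 2016-05-18.
Uncovered inside 2016-04-13 through 2016-05-20: 2016-04-13 through 2016-04-14, 2016-04-29 through 2016-05-03, 2016-05-19 through 2016-05-20.

2016-04-13 through 2016-04-14, 2016-04-29 through 2016-05-03, 2016-05-19 through 2016-05-20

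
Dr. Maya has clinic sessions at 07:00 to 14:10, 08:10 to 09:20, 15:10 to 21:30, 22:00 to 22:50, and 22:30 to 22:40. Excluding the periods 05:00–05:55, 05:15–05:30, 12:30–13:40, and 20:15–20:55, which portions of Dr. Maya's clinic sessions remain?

07:00-12:30, 13:40-14:10, 15:10-20:15, 20:55-21:30, 22:00-22:50

A, merged: 07:00-14:10, 15:10-21:30, 22:00-22:50.
B, merged: 05:00-05:55, 12:30-13:40, 20:15-20:55.
07:00-14:10 minus B → 07:00-12:30, 13:40-14:10.
15:10-21:30 minus B → 15:10-20:15, 20:55-21:30.
22:00-22:50: no B overlap → unchanged.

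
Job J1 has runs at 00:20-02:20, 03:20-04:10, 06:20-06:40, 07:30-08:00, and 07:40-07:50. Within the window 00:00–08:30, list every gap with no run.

Covered (merged): 00:20–02:20, 03:20–04:10, 06:20–06:40, 07:30–08:00.
Complement within 00:00–08:30: 00:00–00:20, 02:20–03:20, 04:10–06:20, 06:40–07:30, 08:00–08:30.

00:00–00:20, 02:20–03:20, 04:10–06:20, 06:40–07:30, 08:00–08:30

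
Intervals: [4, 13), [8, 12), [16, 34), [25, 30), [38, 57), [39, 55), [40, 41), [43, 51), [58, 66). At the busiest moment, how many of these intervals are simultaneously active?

3

At 40, 3 of the intervals are simultaneously active.
No point has more.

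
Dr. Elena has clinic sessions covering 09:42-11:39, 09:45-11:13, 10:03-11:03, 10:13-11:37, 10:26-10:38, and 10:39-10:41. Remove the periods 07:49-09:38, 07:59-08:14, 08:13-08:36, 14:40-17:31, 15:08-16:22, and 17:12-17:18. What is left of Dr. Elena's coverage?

09:42–11:39

Merge the first list: 09:42–11:39.
Merge the second list: 07:49–09:38, 14:40–17:31.
09:42–11:39: nothing removed.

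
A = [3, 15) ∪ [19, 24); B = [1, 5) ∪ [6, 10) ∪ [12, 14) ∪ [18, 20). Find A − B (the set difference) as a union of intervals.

[5, 6) ∪ [10, 12) ∪ [14, 15) ∪ [20, 24)

[3, 15) with B removed leaves [5, 6), [10, 12), [14, 15).
[19, 24) with B removed leaves [20, 24).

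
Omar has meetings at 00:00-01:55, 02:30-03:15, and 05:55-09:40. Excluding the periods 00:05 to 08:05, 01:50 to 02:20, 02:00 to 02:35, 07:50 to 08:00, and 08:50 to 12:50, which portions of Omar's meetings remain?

00:00–00:05, 08:05–08:50

Merge the second list: 00:05–08:05, 08:50–12:50.
00:00–01:55 minus B → 00:00–00:05.
02:30–03:15: fully covered by B → removed.
05:55–09:40 minus B → 08:05–08:50.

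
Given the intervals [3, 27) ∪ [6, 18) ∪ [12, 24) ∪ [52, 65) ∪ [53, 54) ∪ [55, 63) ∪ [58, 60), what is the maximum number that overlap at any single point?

At 12, 3 of the intervals are simultaneously active.
No point has more.

3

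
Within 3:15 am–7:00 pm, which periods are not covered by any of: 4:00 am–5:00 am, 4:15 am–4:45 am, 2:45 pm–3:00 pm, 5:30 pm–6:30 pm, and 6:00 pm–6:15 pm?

3:15 am–4:00 am, 5:00 am–2:45 pm, 3:00 pm–5:30 pm, 6:30 pm–7:00 pm

After merging, the occupied span is 4:00 am–5:00 am, 2:45 pm–3:00 pm, 5:30 pm–6:30 pm.
Gaps within 3:15 am–7:00 pm: 3:15 am–4:00 am, 5:00 am–2:45 pm, 3:00 pm–5:30 pm, 6:30 pm–7:00 pm.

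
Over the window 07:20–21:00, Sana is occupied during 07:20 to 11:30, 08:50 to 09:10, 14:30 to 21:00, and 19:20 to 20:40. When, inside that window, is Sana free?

The merged coverage is 07:20–11:30, 14:30–21:00.
Uncovered inside 07:20–21:00: 11:30–14:30.

11:30–14:30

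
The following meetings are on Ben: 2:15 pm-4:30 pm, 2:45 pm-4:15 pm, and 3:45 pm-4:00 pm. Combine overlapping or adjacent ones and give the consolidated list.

2:45 pm–4:15 pm overlaps/touches 2:15 pm–4:30 pm → extend to 2:15 pm–4:30 pm.
3:45 pm–4:00 pm overlaps/touches 2:15 pm–4:30 pm → extend to 2:15 pm–4:30 pm.

2:15 pm–4:30 pm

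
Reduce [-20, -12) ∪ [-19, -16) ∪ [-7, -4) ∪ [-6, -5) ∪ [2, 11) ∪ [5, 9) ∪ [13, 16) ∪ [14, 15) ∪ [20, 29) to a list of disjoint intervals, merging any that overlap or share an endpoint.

[-20, -12) ∪ [-7, -4) ∪ [2, 11) ∪ [13, 16) ∪ [20, 29)

[-19, -16) overlaps/touches [-20, -12) → extend to [-20, -12).
[-7, -4) is disjoint → start new block.
[-6, -5) overlaps/touches [-7, -4) → extend to [-7, -4).
[2, 11) is disjoint → start new block.
[5, 9) overlaps/touches [2, 11) → extend to [2, 11).
[13, 16) is disjoint → start new block.
[14, 15) overlaps/touches [13, 16) → extend to [13, 16).
[20, 29) is disjoint → start new block.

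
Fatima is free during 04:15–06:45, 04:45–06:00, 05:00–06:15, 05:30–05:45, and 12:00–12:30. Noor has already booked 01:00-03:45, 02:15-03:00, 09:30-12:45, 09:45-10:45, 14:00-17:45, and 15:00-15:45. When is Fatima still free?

Merge the first list: 04:15-06:45, 12:00-12:30.
Merge the second list: 01:00-03:45, 09:30-12:45, 14:00-17:45.
04:15-06:45 is untouched.
12:00-12:30 lies entirely inside B → drops out.

04:15-06:45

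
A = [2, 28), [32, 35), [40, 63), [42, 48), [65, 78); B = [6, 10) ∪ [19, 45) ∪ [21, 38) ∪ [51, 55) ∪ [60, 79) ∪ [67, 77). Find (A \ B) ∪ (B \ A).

[2, 6) ∪ [10, 19) ∪ [28, 32) ∪ [35, 40) ∪ [45, 51) ∪ [55, 60) ∪ [63, 65) ∪ [78, 79)

Merge the first list: [2, 28), [32, 35), [40, 63), [65, 78).
Merge the second list: [6, 10), [19, 45), [51, 55), [60, 79).
A but not B: [2, 6), [10, 19), [45, 51), [55, 60).
B but not A: [28, 32), [35, 40), [63, 65), [78, 79).
Combining gives A △ B.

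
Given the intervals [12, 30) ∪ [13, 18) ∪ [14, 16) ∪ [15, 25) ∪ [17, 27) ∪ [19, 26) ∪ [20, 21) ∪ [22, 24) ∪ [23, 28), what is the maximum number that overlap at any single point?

Sweep endpoints in order; track running count of active intervals.
Peak of 6 reached at 23.

6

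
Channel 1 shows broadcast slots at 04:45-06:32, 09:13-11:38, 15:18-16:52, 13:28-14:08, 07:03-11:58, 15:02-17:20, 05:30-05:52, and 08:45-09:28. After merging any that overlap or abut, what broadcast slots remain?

Sort by start: 04:45–06:32, 05:30–05:52, 07:03–11:58, 08:45–09:28, 09:13–11:38, 13:28–14:08, 15:02–17:20, 15:18–16:52.
05:30–05:52 overlaps/touches 04:45–06:32 → extend to 04:45–06:32.
07:03–11:58 is disjoint → start new block.
08:45–09:28 overlaps/touches 07:03–11:58 → extend to 07:03–11:58.
09:13–11:38 overlaps/touches 07:03–11:58 → extend to 07:03–11:58.
13:28–14:08 is disjoint → start new block.
15:02–17:20 is disjoint → start new block.
15:18–16:52 overlaps/touches 15:02–17:20 → extend to 15:02–17:20.

04:45–06:32, 07:03–11:58, 13:28–14:08, 15:02–17:20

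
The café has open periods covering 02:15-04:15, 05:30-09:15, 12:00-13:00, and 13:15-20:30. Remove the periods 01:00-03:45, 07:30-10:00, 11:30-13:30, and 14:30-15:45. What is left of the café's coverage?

02:15-04:15 \ B = 03:45-04:15.
05:30-09:15 \ B = 05:30-07:30.
12:00-13:00: entirely removed.
13:15-20:30 \ B = 13:30-14:30, 15:45-20:30.

03:45-04:15, 05:30-07:30, 13:30-14:30, 15:45-20:30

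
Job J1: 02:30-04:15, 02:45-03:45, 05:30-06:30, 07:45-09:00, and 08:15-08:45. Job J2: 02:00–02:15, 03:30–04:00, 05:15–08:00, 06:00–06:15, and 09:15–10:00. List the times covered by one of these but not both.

First set merges to 02:30-04:15, 05:30-06:30, 07:45-09:00.
Second set merges to 02:00-02:15, 03:30-04:00, 05:15-08:00, 09:15-10:00.
A but not B: 02:30-03:30, 04:00-04:15, 08:00-09:00.
B but not A: 02:00-02:15, 05:15-05:30, 06:30-07:45, 09:15-10:00.
Combining gives A △ B.

02:00-02:15, 02:30-03:30, 04:00-04:15, 05:15-05:30, 06:30-07:45, 08:00-09:00, 09:15-10:00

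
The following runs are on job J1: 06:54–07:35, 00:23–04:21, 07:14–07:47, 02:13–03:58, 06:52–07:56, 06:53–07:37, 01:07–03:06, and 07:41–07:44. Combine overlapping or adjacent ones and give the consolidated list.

00:23–04:21, 06:52–07:56

Sort by start: 00:23–04:21, 01:07–03:06, 02:13–03:58, 06:52–07:56, 06:53–07:37, 06:54–07:35, 07:14–07:47, 07:41–07:44.
01:07–03:06 overlaps/touches 00:23–04:21 → extend to 00:23–04:21.
02:13–03:58 overlaps/touches 00:23–04:21 → extend to 00:23–04:21.
06:52–07:56 is disjoint → start new block.
06:53–07:37 overlaps/touches 06:52–07:56 → extend to 06:52–07:56.
06:54–07:35 overlaps/touches 06:52–07:56 → extend to 06:52–07:56.
07:14–07:47 overlaps/touches 06:52–07:56 → extend to 06:52–07:56.
07:41–07:44 overlaps/touches 06:52–07:56 → extend to 06:52–07:56.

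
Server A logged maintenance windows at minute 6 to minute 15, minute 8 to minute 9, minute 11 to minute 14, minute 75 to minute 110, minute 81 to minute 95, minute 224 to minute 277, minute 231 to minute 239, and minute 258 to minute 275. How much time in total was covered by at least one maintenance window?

Merged: minute 6 to minute 15, minute 75 to minute 110, minute 224 to minute 277.
Lengths: 9 minutes + 35 minutes + 53 minutes = 97 minutes.

97 minutes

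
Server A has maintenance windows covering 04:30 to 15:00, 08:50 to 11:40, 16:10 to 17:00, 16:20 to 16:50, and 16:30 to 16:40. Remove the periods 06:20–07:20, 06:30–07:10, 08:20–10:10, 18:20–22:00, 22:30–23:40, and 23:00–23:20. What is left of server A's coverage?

Merge the first list: 04:30–15:00, 16:10–17:00.
Merge the second list: 06:20–07:20, 08:20–10:10, 18:20–22:00, 22:30–23:40.
04:30–15:00 with B removed leaves 04:30–06:20, 07:20–08:20, 10:10–15:00.
16:10–17:00 is untouched.

04:30–06:20, 07:20–08:20, 10:10–15:00, 16:10–17:00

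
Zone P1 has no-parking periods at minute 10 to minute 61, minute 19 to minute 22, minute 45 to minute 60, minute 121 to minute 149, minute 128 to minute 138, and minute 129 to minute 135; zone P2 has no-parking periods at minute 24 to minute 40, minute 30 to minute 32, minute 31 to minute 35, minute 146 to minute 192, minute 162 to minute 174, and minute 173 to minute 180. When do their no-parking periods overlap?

A, merged: minute 10 to minute 61, minute 121 to minute 149.
B, merged: minute 24 to minute 40, minute 146 to minute 192.
minute 10 to minute 61 overlaps B on minute 24 to minute 40.
minute 121 to minute 149 overlaps B on minute 146 to minute 149.

minute 24 to minute 40, minute 146 to minute 149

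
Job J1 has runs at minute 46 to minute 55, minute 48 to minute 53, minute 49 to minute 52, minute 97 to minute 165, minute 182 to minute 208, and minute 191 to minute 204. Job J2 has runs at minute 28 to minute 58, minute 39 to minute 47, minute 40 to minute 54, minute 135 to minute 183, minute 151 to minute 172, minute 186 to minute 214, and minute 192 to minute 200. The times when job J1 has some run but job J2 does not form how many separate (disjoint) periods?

First set merges to minute 46 to minute 55, minute 97 to minute 165, minute 182 to minute 208.
Second set merges to minute 28 to minute 58, minute 135 to minute 183, minute 186 to minute 214.
A \ B = minute 97 to minute 135, minute 183 to minute 186.
That is 2 disjoint pieces.

2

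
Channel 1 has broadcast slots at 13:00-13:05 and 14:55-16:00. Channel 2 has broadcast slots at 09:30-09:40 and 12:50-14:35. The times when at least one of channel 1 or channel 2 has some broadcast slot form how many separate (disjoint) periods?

A ∪ B = 09:30-09:40, 12:50-14:35, 14:55-16:00.
That is 3 disjoint pieces.

3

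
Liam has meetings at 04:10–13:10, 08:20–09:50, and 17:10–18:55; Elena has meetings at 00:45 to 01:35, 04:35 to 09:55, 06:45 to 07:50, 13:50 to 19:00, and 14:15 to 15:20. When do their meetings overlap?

First set merges to 04:10-13:10, 17:10-18:55.
Second set merges to 00:45-01:35, 04:35-09:55, 13:50-19:00.
04:10-13:10 ∩ B → 04:35-09:55.
17:10-18:55 ∩ B → 17:10-18:55.

04:35-09:55, 17:10-18:55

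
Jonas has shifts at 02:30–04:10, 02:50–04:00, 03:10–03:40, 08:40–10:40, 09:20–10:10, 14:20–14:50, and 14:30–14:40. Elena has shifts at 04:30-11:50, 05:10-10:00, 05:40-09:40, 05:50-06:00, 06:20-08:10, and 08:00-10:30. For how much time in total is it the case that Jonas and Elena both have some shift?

Merge the first list: 02:30–04:10, 08:40–10:40, 14:20–14:50.
Merge the second list: 04:30–11:50.
A ∩ B = 08:40–10:40.
Total: 2 h.

2 h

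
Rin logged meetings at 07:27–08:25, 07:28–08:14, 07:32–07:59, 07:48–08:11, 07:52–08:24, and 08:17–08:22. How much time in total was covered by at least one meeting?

58 min

Merged: 07:27-08:25.
Length: 58 min.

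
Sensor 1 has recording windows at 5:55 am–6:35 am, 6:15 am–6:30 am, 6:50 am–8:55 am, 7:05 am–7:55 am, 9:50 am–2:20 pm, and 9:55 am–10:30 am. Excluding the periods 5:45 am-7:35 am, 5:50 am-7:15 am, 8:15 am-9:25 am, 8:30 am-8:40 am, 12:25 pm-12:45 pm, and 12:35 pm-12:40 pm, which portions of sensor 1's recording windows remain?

First set merges to 5:55 am–6:35 am, 6:50 am–8:55 am, 9:50 am–2:20 pm.
Second set merges to 5:45 am–7:35 am, 8:15 am–9:25 am, 12:25 pm–12:45 pm.
5:55 am–6:35 am: fully covered by B → removed.
6:50 am–8:55 am minus B → 7:35 am–8:15 am.
9:50 am–2:20 pm minus B → 9:50 am–12:25 pm, 12:45 pm–2:20 pm.

7:35 am–8:15 am, 9:50 am–12:25 pm, 12:45 pm–2:20 pm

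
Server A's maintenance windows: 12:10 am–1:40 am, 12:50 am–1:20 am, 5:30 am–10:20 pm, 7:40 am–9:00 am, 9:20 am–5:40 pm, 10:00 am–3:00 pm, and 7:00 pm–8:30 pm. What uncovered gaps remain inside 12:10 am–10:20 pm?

The merged coverage is 12:10 am-1:40 am, 5:30 am-10:20 pm.
Complement within 12:10 am-10:20 pm: 1:40 am-5:30 am.

1:40 am-5:30 am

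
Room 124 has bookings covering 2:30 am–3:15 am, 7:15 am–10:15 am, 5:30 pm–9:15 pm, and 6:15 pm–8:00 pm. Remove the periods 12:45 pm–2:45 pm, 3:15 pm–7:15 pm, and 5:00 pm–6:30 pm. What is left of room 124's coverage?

2:30 am–3:15 am, 7:15 am–10:15 am, 7:15 pm–9:15 pm

Merge the first list: 2:30 am–3:15 am, 7:15 am–10:15 am, 5:30 pm–9:15 pm.
Merge the second list: 12:45 pm–2:45 pm, 3:15 pm–7:15 pm.
2:30 am–3:15 am: nothing removed.
7:15 am–10:15 am: nothing removed.
5:30 pm–9:15 pm \ B = 7:15 pm–9:15 pm.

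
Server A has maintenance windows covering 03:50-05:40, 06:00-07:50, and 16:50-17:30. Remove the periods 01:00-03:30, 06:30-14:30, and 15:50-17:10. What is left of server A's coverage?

03:50-05:40: no B overlap → unchanged.
06:00-07:50 minus B → 06:00-06:30.
16:50-17:30 minus B → 17:10-17:30.

03:50-05:40, 06:00-06:30, 17:10-17:30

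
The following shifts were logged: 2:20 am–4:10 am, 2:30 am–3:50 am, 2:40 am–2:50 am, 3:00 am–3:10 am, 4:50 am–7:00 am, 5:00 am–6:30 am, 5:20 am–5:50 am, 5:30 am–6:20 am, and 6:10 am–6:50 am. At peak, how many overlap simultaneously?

4

Walk the sorted start/end points keeping a running depth.
The depth first hits 4 at 5:30 am.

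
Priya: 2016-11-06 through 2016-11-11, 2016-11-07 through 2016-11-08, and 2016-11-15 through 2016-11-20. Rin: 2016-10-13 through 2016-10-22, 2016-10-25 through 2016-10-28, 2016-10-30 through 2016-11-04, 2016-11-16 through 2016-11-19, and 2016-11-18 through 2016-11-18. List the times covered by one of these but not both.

A, merged: 2016-11-06 through 2016-11-11, 2016-11-15 through 2016-11-20.
B, merged: 2016-10-13 through 2016-10-22, 2016-10-25 through 2016-10-28, 2016-10-30 through 2016-11-04, 2016-11-16 through 2016-11-19.
A \ B = 2016-11-06 through 2016-11-11, 2016-11-15 through 2016-11-15, 2016-11-20 through 2016-11-20.
B \ A = 2016-10-13 through 2016-10-22, 2016-10-25 through 2016-10-28, 2016-10-30 through 2016-11-04.
Union of the two gives the symmetric difference.

2016-10-13 through 2016-10-22, 2016-10-25 through 2016-10-28, 2016-10-30 through 2016-11-04, 2016-11-06 through 2016-11-11, 2016-11-15 through 2016-11-15, 2016-11-20 through 2016-11-20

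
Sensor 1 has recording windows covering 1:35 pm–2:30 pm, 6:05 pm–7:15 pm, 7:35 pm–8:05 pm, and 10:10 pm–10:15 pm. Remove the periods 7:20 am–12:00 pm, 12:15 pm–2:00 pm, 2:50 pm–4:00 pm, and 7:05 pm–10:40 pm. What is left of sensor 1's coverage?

2:00 pm–2:30 pm, 6:05 pm–7:05 pm

1:35 pm–2:30 pm minus B → 2:00 pm–2:30 pm.
6:05 pm–7:15 pm minus B → 6:05 pm–7:05 pm.
7:35 pm–8:05 pm: fully covered by B → removed.
10:10 pm–10:15 pm: fully covered by B → removed.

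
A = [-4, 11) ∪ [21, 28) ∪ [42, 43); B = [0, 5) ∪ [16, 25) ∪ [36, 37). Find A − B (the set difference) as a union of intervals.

[-4, 11) with B removed leaves [-4, 0), [5, 11).
[21, 28) with B removed leaves [25, 28).
[42, 43) is untouched.

[-4, 0) ∪ [5, 11) ∪ [25, 28) ∪ [42, 43)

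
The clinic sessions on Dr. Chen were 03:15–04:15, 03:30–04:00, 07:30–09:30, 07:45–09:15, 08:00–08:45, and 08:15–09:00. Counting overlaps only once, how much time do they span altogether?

Merged: 03:15–04:15, 07:30–09:30.
Lengths: 1 h + 2 h = 3 h.

3 h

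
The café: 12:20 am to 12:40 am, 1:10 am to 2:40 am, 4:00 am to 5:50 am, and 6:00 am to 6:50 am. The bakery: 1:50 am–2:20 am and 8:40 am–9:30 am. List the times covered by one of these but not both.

12:20 am–12:40 am, 1:10 am–1:50 am, 2:20 am–2:40 am, 4:00 am–5:50 am, 6:00 am–6:50 am, 8:40 am–9:30 am

A \ B = 12:20 am–12:40 am, 1:10 am–1:50 am, 2:20 am–2:40 am, 4:00 am–5:50 am, 6:00 am–6:50 am.
B \ A = 8:40 am–9:30 am.
Union of the two gives the symmetric difference.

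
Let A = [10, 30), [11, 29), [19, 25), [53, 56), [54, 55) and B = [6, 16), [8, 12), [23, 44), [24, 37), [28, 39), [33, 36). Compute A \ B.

[16, 23) ∪ [53, 56)

A, merged: [10, 30), [53, 56).
B, merged: [6, 16), [23, 44).
[10, 30) minus B → [16, 23).
[53, 56): no B overlap → unchanged.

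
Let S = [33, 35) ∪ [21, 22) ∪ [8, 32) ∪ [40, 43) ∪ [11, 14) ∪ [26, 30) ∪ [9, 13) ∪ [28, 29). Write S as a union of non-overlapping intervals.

Sort by start: [8, 32), [9, 13), [11, 14), [21, 22), [26, 30), [28, 29), [33, 35), [40, 43).
[9, 13) overlaps/touches [8, 32) → extend to [8, 32).
[11, 14) overlaps/touches [8, 32) → extend to [8, 32).
[21, 22) overlaps/touches [8, 32) → extend to [8, 32).
[26, 30) overlaps/touches [8, 32) → extend to [8, 32).
[28, 29) overlaps/touches [8, 32) → extend to [8, 32).
[33, 35) is disjoint → start new block.
[40, 43) is disjoint → start new block.

[8, 32) ∪ [33, 35) ∪ [40, 43)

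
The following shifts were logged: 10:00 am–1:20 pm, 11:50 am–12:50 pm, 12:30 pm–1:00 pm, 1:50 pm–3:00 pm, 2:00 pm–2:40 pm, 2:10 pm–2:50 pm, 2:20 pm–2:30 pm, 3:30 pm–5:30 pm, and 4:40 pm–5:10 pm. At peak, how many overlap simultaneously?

Walk the sorted start/end points keeping a running depth.
The depth first hits 4 at 2:20 pm.

4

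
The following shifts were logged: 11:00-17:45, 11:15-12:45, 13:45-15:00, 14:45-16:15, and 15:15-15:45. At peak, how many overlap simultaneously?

3

Walk the sorted start/end points keeping a running depth.
The depth first hits 3 at 14:45.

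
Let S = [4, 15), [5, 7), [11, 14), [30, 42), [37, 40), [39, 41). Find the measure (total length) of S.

Merged: [4, 15), [30, 42).
Lengths: 11 + 12 = 23.

23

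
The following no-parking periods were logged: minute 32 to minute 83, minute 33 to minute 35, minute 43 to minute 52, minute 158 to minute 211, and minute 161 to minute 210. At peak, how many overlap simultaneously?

2

Walk the sorted start/end points keeping a running depth.
The depth first hits 2 at minute 33.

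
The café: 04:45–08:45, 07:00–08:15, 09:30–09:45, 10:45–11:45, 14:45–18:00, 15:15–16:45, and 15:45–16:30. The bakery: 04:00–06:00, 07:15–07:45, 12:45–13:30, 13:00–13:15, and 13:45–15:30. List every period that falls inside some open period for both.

04:45-06:00, 07:15-07:45, 14:45-15:30

Merge the first list: 04:45-08:45, 09:30-09:45, 10:45-11:45, 14:45-18:00.
Merge the second list: 04:00-06:00, 07:15-07:45, 12:45-13:30, 13:45-15:30.
04:45-08:45 meets the second set on 04:45-06:00, 07:15-07:45.
09:30-09:45: no overlap with the second set.
10:45-11:45: no overlap with the second set.
14:45-18:00 meets the second set on 14:45-15:30.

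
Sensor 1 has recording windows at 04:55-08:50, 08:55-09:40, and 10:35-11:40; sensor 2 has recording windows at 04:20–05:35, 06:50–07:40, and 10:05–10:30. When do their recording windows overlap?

04:55–08:50 ∩ B → 04:55–05:35, 06:50–07:40.
08:55–09:40 meets no B interval.
10:35–11:40 meets no B interval.

04:55–05:35, 06:50–07:40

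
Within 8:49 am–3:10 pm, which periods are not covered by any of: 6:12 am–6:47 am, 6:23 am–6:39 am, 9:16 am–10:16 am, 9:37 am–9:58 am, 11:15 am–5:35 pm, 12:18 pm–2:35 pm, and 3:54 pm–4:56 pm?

Covered (merged): 6:12 am-6:47 am, 9:16 am-10:16 am, 11:15 am-5:35 pm.
Gaps within 8:49 am-3:10 pm: 8:49 am-9:16 am, 10:16 am-11:15 am.

8:49 am-9:16 am, 10:16 am-11:15 am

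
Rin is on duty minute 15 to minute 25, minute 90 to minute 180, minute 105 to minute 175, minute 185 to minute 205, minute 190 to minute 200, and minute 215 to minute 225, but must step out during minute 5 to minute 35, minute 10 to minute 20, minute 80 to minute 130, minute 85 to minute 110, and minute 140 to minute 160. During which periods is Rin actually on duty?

minute 130 to minute 140, minute 160 to minute 180, minute 185 to minute 205, minute 215 to minute 225

A, merged: minute 15 to minute 25, minute 90 to minute 180, minute 185 to minute 205, minute 215 to minute 225.
B, merged: minute 5 to minute 35, minute 80 to minute 130, minute 140 to minute 160.
minute 15 to minute 25: fully covered by B → removed.
minute 90 to minute 180 minus B → minute 130 to minute 140, minute 160 to minute 180.
minute 185 to minute 205: no B overlap → unchanged.
minute 215 to minute 225: no B overlap → unchanged.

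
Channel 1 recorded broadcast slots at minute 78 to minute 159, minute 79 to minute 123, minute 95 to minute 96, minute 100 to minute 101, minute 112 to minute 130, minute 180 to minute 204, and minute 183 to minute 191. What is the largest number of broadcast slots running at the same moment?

Sweep endpoints in order; track running count of active intervals.
Peak of 3 reached at minute 95.

3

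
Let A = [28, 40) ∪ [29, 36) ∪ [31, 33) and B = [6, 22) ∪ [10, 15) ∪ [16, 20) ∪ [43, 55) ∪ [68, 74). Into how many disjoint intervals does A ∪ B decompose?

First set merges to [28, 40).
Second set merges to [6, 22), [43, 55), [68, 74).
A ∪ B = [6, 22), [28, 40), [43, 55), [68, 74).
That is 4 disjoint pieces.

4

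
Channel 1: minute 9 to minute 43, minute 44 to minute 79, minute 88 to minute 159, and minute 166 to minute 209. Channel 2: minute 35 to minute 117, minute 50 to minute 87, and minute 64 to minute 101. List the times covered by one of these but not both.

B, merged: minute 35 to minute 117.
Only in the first: minute 9 to minute 35, minute 117 to minute 159, minute 166 to minute 209.
Only in the second: minute 43 to minute 44, minute 79 to minute 88.
Together these are the periods covered by exactly one.

minute 9 to minute 35, minute 43 to minute 44, minute 79 to minute 88, minute 117 to minute 159, minute 166 to minute 209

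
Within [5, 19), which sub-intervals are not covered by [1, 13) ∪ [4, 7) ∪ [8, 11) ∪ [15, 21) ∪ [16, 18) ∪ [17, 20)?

Covered (merged): [1, 13), [15, 21).
Complement within [5, 19): [13, 15).

[13, 15)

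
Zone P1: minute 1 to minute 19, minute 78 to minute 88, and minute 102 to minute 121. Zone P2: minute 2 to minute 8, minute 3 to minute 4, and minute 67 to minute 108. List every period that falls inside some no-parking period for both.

minute 2 to minute 8, minute 78 to minute 88, minute 102 to minute 108

Second set merges to minute 2 to minute 8, minute 67 to minute 108.
minute 1 to minute 19 overlaps B on minute 2 to minute 8.
minute 78 to minute 88 overlaps B on minute 78 to minute 88.
minute 102 to minute 121 overlaps B on minute 102 to minute 108.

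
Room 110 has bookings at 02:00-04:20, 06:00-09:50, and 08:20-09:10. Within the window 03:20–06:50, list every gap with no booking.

The merged coverage is 02:00–04:20, 06:00–09:50.
Gaps within 03:20–06:50: 04:20–06:00.

04:20–06:00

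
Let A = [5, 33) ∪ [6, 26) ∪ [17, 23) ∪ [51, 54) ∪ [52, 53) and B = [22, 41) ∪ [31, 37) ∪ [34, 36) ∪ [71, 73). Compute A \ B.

A, merged: [5, 33), [51, 54).
B, merged: [22, 41), [71, 73).
[5, 33) with B removed leaves [5, 22).
[51, 54) is untouched.

[5, 22) ∪ [51, 54)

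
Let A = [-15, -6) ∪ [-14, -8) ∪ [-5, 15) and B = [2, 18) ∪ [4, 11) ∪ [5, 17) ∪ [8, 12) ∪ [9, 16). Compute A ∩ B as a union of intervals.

[2, 15)

Merge the first list: [-15, -6), [-5, 15).
Merge the second list: [2, 18).
[-15, -6): no overlap with the second set.
[-5, 15) meets the second set on [2, 15).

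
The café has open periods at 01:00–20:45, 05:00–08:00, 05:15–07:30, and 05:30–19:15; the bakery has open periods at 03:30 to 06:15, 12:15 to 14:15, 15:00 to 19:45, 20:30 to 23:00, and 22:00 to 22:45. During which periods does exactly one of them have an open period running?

First set merges to 01:00-20:45.
Second set merges to 03:30-06:15, 12:15-14:15, 15:00-19:45, 20:30-23:00.
Only in the first: 01:00-03:30, 06:15-12:15, 14:15-15:00, 19:45-20:30.
Only in the second: 20:45-23:00.
Together these are the periods covered by exactly one.

01:00-03:30, 06:15-12:15, 14:15-15:00, 19:45-20:30, 20:45-23:00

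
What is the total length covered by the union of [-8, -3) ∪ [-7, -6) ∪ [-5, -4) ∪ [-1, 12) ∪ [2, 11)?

Merged: [-8, -3), [-1, 12).
Lengths: 5 + 13 = 18.

18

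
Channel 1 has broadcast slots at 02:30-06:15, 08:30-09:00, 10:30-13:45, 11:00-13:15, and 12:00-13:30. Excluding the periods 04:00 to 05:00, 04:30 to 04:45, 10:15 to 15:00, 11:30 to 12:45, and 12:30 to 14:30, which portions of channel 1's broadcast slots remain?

Merge the first list: 02:30–06:15, 08:30–09:00, 10:30–13:45.
Merge the second list: 04:00–05:00, 10:15–15:00.
02:30–06:15 \ B = 02:30–04:00, 05:00–06:15.
08:30–09:00: nothing removed.
10:30–13:45: entirely removed.

02:30–04:00, 05:00–06:15, 08:30–09:00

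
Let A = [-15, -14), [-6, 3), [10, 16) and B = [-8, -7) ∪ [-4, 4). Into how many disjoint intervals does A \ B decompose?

A \ B = [-15, -14), [-6, -4), [10, 16).
That is 3 disjoint pieces.

3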